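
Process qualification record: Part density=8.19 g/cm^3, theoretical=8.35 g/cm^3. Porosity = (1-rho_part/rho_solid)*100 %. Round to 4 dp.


Porosity = (1-8.19/8.35)*100 = 1.9162 %


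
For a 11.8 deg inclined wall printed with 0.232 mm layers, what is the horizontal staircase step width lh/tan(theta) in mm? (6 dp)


step = 0.232 / tan(11.8) = 1.110521 mm


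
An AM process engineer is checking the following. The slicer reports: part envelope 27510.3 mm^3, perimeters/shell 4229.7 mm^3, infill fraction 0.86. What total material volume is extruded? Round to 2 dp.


V_infill = (27510.3 - 4229.7) * 0.86 = 20021.32
V_total = 4229.7 + 20021.32 = 24251.02 mm^3


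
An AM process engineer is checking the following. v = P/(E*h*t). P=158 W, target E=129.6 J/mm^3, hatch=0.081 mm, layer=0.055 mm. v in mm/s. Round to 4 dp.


v = 158 / (129.6*0.081*0.055) = 273.6556 mm/s


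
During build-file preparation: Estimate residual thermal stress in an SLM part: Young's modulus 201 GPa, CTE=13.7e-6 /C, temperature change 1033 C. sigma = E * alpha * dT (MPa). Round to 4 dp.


sigma = 201*1000 * 13.7e-6 * 1033 = 2844.5721 MPa


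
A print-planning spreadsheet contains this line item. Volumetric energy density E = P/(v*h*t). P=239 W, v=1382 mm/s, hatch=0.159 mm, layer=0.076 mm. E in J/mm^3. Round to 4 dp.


E = 239 / (1382*0.159*0.076) = 14.3113 J/mm^3


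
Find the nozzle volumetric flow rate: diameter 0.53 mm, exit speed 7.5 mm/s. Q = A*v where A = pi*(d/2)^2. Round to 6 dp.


A = pi*(0.53/2)^2 = 0.22061834 mm^2
Q = 0.22061834 * 7.5 = 1.654638 mm^3/s


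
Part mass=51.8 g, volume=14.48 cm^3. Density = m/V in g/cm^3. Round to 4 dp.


rho = 51.8 / 14.48 = 3.5773 g/cm^3


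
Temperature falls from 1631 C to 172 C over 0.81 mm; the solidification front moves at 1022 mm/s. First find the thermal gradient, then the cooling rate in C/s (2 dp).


G = (1631-172)/0.81 = 1801.2345679 C/mm
CR = 1801.2345679 * 1022 = 1840861.73 C/s


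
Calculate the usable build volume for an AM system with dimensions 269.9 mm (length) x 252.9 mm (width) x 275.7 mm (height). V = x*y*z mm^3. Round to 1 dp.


V = 269.9 * 252.9 * 275.7 = 18818650.6 mm^3


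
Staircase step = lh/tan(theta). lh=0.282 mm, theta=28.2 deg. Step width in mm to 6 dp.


step = 0.282 / tan(28.2) = 0.525928 mm


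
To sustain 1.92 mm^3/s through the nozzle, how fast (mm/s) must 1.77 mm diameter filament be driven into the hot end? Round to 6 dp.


A = pi*(1.77/2)^2 = 2.460574
v = 1.92 / 2.460574 = 0.780306 mm/s


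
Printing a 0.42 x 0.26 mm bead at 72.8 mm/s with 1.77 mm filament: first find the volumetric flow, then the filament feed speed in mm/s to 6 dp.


Q = 0.42 * 0.26 * 72.8 = 7.94976 mm^3/s
A_fil = pi*(1.77/2)^2 = 2.46057391 mm^2
v_feed = 7.94976 / 2.46057391 = 3.230856 mm/s


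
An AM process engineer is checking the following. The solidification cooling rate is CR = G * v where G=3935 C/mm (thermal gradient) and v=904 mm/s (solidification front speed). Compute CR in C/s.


CR = 3935 * 904 = 3557240 C/s


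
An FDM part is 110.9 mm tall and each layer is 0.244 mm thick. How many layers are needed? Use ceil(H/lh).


Layers = ceil(110.9/0.244) = 455


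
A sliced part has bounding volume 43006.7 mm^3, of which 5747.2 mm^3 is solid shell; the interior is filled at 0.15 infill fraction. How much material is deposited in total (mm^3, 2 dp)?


V_infill = (43006.7 - 5747.2) * 0.15 = 5588.93
V_total = 5747.2 + 5588.93 = 11336.13 mm^3


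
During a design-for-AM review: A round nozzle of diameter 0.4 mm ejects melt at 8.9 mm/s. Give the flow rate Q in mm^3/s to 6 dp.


A = pi*(0.4/2)^2 = 0.12566371 mm^2
Q = 0.12566371 * 8.9 = 1.118407 mm^3/s


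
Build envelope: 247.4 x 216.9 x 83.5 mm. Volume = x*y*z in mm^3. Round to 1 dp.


V = 247.4 * 216.9 * 83.5 = 4480698.5 mm^3


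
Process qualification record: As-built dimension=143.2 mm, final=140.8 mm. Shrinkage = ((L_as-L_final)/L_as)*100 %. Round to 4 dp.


Shrinkage = ((143.2-140.8)/143.2)*100 = 1.676 %


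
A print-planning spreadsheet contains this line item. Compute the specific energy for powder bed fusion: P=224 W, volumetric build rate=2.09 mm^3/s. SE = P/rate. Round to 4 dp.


SE = 224 / 2.09 = 107.177 J/mm^3


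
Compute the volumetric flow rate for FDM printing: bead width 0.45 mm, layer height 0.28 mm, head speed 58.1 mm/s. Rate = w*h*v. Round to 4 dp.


Rate = 0.45 * 0.28 * 58.1 = 7.3206 mm^3/s


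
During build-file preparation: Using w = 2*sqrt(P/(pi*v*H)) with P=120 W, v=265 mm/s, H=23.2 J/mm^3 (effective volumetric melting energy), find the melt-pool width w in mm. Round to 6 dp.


w = 2*sqrt(120/(pi*265*23.2)) = 0.157644 mm


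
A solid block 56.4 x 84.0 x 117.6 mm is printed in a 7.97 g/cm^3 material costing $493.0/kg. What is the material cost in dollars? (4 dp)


V = 56.4 * 84.0 * 117.6 = 557141.76 mm^3 = 557.14176 cm^3
Mass = 557.14176 * 7.97 / 1000 = 4.44041983 kg
Cost = 4.44041983 * 493.0 = 2189.127 $


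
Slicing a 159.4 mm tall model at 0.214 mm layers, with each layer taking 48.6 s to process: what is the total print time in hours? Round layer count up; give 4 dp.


Layers = ceil(159.4/0.214) = 745
t = 745 * 48.6 / 3600 = 10.0575 hrs


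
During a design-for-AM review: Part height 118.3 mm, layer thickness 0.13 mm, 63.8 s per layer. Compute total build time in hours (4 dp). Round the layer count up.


Layers = ceil(118.3/0.13) = 910
t = 910 * 63.8 / 3600 = 16.1272 hrs


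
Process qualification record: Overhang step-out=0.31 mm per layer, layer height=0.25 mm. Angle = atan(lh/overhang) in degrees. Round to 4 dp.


angle = atan(0.25/0.31) = 38.8845 degrees


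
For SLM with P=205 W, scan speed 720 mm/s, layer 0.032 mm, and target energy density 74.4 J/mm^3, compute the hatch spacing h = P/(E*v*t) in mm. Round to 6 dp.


h = 205 / (74.4*720*0.032) = 0.119591 mm


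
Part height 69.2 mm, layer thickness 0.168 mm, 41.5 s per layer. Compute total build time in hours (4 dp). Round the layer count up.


Layers = ceil(69.2/0.168) = 412
t = 412 * 41.5 / 3600 = 4.7494 hrs


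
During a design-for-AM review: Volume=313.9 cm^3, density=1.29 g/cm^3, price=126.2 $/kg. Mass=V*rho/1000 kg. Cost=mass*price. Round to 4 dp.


Mass = 313.9*1.29/1000 = 0.404931 kg
Cost = 0.404931 * 126.2 = 51.1023 $


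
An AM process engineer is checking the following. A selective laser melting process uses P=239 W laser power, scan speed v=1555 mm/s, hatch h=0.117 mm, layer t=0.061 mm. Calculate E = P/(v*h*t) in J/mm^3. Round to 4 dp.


E = 239 / (1555*0.117*0.061) = 21.5353 J/mm^3


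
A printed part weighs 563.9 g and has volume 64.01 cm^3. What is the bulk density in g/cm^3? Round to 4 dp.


rho = 563.9 / 64.01 = 8.8096 g/cm^3


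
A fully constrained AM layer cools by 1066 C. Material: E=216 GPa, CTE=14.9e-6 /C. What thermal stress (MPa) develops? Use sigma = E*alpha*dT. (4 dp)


sigma = 216*1000 * 14.9e-6 * 1066 = 3430.8144 MPa


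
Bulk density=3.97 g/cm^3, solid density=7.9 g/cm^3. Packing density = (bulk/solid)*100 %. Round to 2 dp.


Packing = (3.97/7.9)*100 = 50.25 %


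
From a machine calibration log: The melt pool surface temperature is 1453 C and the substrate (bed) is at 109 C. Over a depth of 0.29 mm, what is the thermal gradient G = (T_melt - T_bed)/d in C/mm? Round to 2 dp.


G = (1453-109)/0.29 = 4634.48 C/mm


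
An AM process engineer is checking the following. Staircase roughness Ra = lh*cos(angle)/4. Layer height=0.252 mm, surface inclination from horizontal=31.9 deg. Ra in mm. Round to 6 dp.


Ra = 0.252 * cos(31.9) / 4 = 0.053485 mm


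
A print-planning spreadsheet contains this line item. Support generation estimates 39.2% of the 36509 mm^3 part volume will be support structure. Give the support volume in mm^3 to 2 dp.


V_support = 36509 * 0.392 = 14311.53 mm^3


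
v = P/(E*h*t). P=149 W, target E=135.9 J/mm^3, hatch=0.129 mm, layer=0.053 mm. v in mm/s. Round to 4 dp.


v = 149 / (135.9*0.129*0.053) = 160.3619 mm/s


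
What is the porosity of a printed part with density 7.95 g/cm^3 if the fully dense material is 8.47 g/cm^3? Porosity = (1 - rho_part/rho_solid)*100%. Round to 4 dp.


Porosity = (1-7.95/8.47)*100 = 6.1393 %


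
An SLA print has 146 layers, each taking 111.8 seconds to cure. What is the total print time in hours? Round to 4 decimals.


t = 146 * 111.8 / 3600 = 4.5341 hrs


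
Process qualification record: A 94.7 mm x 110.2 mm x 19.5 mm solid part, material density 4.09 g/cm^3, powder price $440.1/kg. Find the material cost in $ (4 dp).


V = 94.7 * 110.2 * 19.5 = 203500.83 mm^3 = 203.50083 cm^3
Mass = 203.50083 * 4.09 / 1000 = 0.83231839 kg
Cost = 0.83231839 * 440.1 = 366.3033 $


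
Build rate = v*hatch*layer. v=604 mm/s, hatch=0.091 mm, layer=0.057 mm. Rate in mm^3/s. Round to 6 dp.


Rate = 604 * 0.091 * 0.057 = 3.132948 mm^3/s


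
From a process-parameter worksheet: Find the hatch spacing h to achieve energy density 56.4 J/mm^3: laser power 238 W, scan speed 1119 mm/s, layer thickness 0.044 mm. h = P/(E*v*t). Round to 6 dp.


h = 238 / (56.4*1119*0.044) = 0.085707 mm


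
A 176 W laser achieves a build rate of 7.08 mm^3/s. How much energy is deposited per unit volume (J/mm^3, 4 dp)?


SE = 176 / 7.08 = 24.8588 J/mm^3


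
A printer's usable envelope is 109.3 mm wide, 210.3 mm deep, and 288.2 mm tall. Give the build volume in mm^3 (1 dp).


V = 109.3 * 210.3 * 288.2 = 6624504.7 mm^3


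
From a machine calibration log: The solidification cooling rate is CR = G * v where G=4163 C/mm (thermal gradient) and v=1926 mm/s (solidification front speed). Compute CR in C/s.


CR = 4163 * 1926 = 8017938 C/s


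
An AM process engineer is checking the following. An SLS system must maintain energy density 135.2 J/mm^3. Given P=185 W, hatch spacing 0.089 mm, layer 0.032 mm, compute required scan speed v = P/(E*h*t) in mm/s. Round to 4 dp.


v = 185 / (135.2*0.089*0.032) = 480.4576 mm/s


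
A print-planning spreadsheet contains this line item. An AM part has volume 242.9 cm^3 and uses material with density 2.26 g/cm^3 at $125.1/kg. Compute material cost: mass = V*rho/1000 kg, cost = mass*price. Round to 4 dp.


Mass = 242.9*2.26/1000 = 0.548954 kg
Cost = 0.548954 * 125.1 = 68.6741 $


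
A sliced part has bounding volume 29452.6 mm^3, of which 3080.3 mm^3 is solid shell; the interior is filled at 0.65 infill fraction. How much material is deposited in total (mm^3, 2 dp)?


V_infill = (29452.6 - 3080.3) * 0.65 = 17142.0
V_total = 3080.3 + 17142.0 = 20222.3 mm^3


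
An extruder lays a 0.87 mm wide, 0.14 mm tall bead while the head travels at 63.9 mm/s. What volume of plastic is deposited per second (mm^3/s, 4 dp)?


Rate = 0.87 * 0.14 * 63.9 = 7.783 mm^3/s


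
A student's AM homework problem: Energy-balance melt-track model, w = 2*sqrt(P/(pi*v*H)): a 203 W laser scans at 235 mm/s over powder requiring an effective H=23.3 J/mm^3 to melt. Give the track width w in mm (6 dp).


w = 2*sqrt(203/(pi*235*23.3)) = 0.217266 mm


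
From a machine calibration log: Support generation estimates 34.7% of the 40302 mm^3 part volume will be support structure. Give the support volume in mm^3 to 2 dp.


V_support = 40302 * 0.347 = 13984.79 mm^3


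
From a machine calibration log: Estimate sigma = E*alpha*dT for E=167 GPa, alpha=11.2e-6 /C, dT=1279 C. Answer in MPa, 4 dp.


sigma = 167*1000 * 11.2e-6 * 1279 = 2392.2416 MPa


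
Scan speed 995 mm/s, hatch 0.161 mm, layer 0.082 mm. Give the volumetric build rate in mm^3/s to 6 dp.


Rate = 995 * 0.161 * 0.082 = 13.13599 mm^3/s


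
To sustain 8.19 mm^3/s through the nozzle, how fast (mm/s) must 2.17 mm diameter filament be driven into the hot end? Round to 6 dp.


A = pi*(2.17/2)^2 = 3.698361
v = 8.19 / 3.698361 = 2.214494 mm/s


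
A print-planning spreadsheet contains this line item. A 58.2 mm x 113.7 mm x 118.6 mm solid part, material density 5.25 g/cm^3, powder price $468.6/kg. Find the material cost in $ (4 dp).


V = 58.2 * 113.7 * 118.6 = 784816.524 mm^3 = 784.816524 cm^3
Mass = 784.816524 * 5.25 / 1000 = 4.12028675 kg
Cost = 4.12028675 * 468.6 = 1930.7664 $


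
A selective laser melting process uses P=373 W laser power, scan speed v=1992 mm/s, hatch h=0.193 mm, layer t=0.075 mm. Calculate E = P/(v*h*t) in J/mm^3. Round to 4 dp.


E = 373 / (1992*0.193*0.075) = 12.936 J/mm^3


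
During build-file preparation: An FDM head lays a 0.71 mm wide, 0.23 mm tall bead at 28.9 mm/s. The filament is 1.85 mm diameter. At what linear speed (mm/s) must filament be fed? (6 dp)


Q = 0.71 * 0.23 * 28.9 = 4.71937 mm^3/s
A_fil = pi*(1.85/2)^2 = 2.68802521 mm^2
v_feed = 4.71937 / 2.68802521 = 1.755702 mm/s


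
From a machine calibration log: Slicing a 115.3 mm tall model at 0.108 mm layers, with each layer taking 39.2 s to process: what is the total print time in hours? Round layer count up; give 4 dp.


Layers = ceil(115.3/0.108) = 1068
t = 1068 * 39.2 / 3600 = 11.6293 hrs


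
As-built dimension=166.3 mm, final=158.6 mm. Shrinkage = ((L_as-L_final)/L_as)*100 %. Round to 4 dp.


Shrinkage = ((166.3-158.6)/166.3)*100 = 4.6302 %


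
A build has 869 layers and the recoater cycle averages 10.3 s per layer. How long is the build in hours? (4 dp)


t = 869 * 10.3 / 3600 = 2.4863 hrs


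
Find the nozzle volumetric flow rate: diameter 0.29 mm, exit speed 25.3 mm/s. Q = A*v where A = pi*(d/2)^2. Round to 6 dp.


A = pi*(0.29/2)^2 = 0.06605199 mm^2
Q = 0.06605199 * 25.3 = 1.671115 mm^3/s


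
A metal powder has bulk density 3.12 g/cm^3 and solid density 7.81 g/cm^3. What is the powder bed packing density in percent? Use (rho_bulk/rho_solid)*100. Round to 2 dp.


Packing = (3.12/7.81)*100 = 39.95 %


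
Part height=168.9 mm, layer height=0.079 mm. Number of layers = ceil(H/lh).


Layers = ceil(168.9/0.079) = 2138


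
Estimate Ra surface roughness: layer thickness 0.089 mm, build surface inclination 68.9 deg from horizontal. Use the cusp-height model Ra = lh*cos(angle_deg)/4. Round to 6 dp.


Ra = 0.089 * cos(68.9) / 4 = 0.00801 mm


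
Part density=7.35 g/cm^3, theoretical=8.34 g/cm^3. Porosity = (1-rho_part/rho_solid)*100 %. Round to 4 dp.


Porosity = (1-7.35/8.34)*100 = 11.8705 %


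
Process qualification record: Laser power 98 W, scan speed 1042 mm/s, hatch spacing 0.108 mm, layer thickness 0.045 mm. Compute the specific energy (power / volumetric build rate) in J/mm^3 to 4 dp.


Build rate = 1042 * 0.108 * 0.045 = 5.06412 mm^3/s
SE = 98 / 5.06412 = 19.3518 J/mm^3


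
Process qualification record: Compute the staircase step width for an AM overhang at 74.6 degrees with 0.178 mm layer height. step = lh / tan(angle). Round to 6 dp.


step = 0.178 / tan(74.6) = 0.049029 mm


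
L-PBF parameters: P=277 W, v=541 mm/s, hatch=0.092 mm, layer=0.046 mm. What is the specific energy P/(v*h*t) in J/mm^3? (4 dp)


Build rate = 541 * 0.092 * 0.046 = 2.289512 mm^3/s
SE = 277 / 2.289512 = 120.9865 J/mm^3


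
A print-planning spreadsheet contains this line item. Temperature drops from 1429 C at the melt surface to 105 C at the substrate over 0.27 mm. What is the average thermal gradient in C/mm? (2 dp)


G = (1429-105)/0.27 = 4903.7 C/mm


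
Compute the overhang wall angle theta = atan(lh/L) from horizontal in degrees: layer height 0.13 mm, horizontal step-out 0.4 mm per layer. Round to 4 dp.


angle = atan(0.13/0.4) = 18.0042 degrees


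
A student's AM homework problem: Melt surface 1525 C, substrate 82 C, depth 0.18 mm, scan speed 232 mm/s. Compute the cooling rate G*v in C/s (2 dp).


G = (1525-82)/0.18 = 8016.66666667 C/mm
CR = 8016.66666667 * 232 = 1859866.67 C/s


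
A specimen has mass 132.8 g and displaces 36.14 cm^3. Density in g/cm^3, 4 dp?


rho = 132.8 / 36.14 = 3.6746 g/cm^3


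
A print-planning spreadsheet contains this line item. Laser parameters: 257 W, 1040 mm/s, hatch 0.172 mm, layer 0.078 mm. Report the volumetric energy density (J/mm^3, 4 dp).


E = 257 / (1040*0.172*0.078) = 18.4195 J/mm^3


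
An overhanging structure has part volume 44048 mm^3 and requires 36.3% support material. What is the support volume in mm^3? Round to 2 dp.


V_support = 44048 * 0.363 = 15989.42 mm^3


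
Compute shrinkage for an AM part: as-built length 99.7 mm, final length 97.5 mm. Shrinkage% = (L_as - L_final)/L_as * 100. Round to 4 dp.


Shrinkage = ((99.7-97.5)/99.7)*100 = 2.2066 %


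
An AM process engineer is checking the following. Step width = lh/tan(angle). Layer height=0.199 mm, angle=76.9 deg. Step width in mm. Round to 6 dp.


step = 0.199 / tan(76.9) = 0.046309 mm


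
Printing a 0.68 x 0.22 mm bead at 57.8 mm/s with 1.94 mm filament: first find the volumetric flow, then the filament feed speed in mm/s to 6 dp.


Q = 0.68 * 0.22 * 57.8 = 8.64688 mm^3/s
A_fil = pi*(1.94/2)^2 = 2.95592453 mm^2
v_feed = 8.64688 / 2.95592453 = 2.925271 mm/s


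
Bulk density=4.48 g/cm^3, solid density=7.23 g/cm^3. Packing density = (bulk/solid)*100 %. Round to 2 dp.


Packing = (4.48/7.23)*100 = 61.96 %


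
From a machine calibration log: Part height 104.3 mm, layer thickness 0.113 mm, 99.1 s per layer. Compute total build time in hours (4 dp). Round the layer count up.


Layers = ceil(104.3/0.113) = 924
t = 924 * 99.1 / 3600 = 25.4357 hrs


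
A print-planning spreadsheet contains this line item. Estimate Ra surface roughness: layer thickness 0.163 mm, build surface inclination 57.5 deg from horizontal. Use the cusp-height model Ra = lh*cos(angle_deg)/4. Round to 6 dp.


Ra = 0.163 * cos(57.5) / 4 = 0.021895 mm


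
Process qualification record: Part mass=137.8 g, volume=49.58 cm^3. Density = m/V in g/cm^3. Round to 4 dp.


rho = 137.8 / 49.58 = 2.7793 g/cm^3


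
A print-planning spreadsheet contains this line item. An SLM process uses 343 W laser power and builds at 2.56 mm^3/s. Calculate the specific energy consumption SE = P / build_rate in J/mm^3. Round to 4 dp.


SE = 343 / 2.56 = 133.9844 J/mm^3


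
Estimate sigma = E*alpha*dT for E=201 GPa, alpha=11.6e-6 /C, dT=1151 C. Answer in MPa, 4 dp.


sigma = 201*1000 * 11.6e-6 * 1151 = 2683.6716 MPa


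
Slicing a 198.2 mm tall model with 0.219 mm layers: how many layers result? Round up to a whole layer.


Layers = ceil(198.2/0.219) = 906


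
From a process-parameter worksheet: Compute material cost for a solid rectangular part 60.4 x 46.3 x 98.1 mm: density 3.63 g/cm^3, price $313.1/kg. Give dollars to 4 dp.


V = 60.4 * 46.3 * 98.1 = 274338.612 mm^3 = 274.338612 cm^3
Mass = 274.338612 * 3.63 / 1000 = 0.99584916 kg
Cost = 0.99584916 * 313.1 = 311.8004 $


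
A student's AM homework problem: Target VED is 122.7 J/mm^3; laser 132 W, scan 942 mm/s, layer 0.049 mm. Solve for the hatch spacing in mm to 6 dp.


h = 132 / (122.7*942*0.049) = 0.023307 mm


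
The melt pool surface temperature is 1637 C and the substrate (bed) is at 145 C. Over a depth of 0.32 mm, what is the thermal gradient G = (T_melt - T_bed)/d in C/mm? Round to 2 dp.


G = (1637-145)/0.32 = 4662.5 C/mm


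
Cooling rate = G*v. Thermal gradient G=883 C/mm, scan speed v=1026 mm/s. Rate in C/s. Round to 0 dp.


CR = 883 * 1026 = 905958 C/s


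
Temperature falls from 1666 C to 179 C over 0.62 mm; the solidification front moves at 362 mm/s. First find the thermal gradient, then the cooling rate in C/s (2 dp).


G = (1666-179)/0.62 = 2398.38709677 C/mm
CR = 2398.38709677 * 362 = 868216.13 C/s


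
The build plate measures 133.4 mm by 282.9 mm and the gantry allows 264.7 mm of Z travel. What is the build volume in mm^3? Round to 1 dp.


V = 133.4 * 282.9 * 264.7 = 9989476.2 mm^3


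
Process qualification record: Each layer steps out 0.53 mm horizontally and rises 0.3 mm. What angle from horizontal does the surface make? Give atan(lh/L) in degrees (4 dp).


angle = atan(0.3/0.53) = 29.5115 degrees


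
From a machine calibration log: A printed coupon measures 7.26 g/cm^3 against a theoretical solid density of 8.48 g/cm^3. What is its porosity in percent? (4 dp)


Porosity = (1-7.26/8.48)*100 = 14.3868 %


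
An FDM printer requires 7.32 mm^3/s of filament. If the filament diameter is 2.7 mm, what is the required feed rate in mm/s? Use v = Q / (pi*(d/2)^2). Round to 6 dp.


A = pi*(2.7/2)^2 = 5.725553
v = 7.32 / 5.725553 = 1.278479 mm/s


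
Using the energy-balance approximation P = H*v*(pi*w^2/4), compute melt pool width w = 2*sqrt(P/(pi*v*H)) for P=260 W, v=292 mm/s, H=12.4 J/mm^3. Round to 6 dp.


w = 2*sqrt(260/(pi*292*12.4)) = 0.302371 mm


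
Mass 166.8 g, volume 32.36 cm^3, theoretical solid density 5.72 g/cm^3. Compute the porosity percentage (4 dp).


rho_part = 166.8 / 32.36 = 5.15451174 g/cm^3
Porosity = (1 - 5.15451174/5.72)*100 = 9.8862 %


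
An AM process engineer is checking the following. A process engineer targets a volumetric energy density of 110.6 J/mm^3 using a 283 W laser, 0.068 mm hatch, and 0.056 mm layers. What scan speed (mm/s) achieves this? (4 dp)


v = 283 / (110.6*0.068*0.056) = 671.946 mm/s


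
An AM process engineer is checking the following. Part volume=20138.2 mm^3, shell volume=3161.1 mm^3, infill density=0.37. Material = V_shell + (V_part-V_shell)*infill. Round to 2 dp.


V_infill = (20138.2 - 3161.1) * 0.37 = 6281.53
V_total = 3161.1 + 6281.53 = 9442.63 mm^3


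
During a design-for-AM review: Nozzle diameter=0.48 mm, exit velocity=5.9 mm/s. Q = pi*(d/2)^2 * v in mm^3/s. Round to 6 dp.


A = pi*(0.48/2)^2 = 0.18095574 mm^2
Q = 0.18095574 * 5.9 = 1.067639 mm^3/s


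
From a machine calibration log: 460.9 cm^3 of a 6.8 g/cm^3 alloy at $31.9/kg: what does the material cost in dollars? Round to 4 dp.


Mass = 460.9*6.8/1000 = 3.13412 kg
Cost = 3.13412 * 31.9 = 99.9784 $


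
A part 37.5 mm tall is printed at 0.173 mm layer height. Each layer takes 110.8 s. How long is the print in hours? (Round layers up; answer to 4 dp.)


Layers = ceil(37.5/0.173) = 217
t = 217 * 110.8 / 3600 = 6.6788 hrs


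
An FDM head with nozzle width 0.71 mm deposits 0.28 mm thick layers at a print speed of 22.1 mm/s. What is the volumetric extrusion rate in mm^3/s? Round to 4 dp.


Rate = 0.71 * 0.28 * 22.1 = 4.3935 mm^3/s


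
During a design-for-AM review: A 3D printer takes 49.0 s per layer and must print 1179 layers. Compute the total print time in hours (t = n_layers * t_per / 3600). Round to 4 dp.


t = 1179 * 49.0 / 3600 = 16.0475 hrs


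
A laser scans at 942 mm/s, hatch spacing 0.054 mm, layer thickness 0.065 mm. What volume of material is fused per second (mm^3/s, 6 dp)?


Rate = 942 * 0.054 * 0.065 = 3.30642 mm^3/s


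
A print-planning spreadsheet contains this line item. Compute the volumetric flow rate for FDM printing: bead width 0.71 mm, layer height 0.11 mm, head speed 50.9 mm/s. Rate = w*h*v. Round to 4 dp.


Rate = 0.71 * 0.11 * 50.9 = 3.9753 mm^3/s


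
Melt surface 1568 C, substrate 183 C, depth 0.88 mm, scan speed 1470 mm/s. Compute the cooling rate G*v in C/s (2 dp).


G = (1568-183)/0.88 = 1573.86363636 C/mm
CR = 1573.86363636 * 1470 = 2313579.55 C/s


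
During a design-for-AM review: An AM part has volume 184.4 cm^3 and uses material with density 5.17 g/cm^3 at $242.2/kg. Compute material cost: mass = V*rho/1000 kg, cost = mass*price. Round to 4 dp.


Mass = 184.4*5.17/1000 = 0.953348 kg
Cost = 0.953348 * 242.2 = 230.9009 $


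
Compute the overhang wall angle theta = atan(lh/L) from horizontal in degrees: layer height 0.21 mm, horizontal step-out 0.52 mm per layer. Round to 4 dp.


angle = atan(0.21/0.52) = 21.9911 degrees


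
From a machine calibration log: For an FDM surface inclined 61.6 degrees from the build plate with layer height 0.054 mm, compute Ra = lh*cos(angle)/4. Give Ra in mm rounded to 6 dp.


Ra = 0.054 * cos(61.6) / 4 = 0.006421 mm


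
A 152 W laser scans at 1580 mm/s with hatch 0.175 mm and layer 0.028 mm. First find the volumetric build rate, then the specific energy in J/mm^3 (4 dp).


Build rate = 1580 * 0.175 * 0.028 = 7.742 mm^3/s
SE = 152 / 7.742 = 19.6332 J/mm^3


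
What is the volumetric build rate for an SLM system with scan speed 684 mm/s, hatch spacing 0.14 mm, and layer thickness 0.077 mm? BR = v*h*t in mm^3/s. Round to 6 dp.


Rate = 684 * 0.14 * 0.077 = 7.37352 mm^3/s


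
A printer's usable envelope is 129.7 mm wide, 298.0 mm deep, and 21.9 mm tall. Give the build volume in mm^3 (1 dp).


V = 129.7 * 298.0 * 21.9 = 846448.1 mm^3


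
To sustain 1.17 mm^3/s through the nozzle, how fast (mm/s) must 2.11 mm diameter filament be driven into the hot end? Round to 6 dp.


A = pi*(2.11/2)^2 = 3.496671
v = 1.17 / 3.496671 = 0.334604 mm/s


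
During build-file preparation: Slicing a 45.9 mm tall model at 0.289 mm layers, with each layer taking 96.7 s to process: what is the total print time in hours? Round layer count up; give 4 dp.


Layers = ceil(45.9/0.289) = 159
t = 159 * 96.7 / 3600 = 4.2709 hrs


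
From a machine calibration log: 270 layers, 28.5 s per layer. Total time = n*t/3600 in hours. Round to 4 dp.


t = 270 * 28.5 / 3600 = 2.1375 hrs


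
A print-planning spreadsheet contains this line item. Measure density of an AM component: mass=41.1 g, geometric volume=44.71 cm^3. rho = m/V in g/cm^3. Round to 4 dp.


rho = 41.1 / 44.71 = 0.9193 g/cm^3


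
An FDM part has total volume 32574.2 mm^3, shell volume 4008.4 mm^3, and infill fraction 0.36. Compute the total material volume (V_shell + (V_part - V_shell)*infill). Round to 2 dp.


V_infill = (32574.2 - 4008.4) * 0.36 = 10283.69
V_total = 4008.4 + 10283.69 = 14292.09 mm^3


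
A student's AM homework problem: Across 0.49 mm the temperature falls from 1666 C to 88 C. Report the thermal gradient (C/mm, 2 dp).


G = (1666-88)/0.49 = 3220.41 C/mm


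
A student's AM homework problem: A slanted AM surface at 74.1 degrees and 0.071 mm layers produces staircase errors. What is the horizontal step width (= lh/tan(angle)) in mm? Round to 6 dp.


step = 0.071 / tan(74.1) = 0.020225 mm


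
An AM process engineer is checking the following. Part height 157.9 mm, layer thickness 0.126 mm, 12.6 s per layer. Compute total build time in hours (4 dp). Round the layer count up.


Layers = ceil(157.9/0.126) = 1254
t = 1254 * 12.6 / 3600 = 4.389 hrs


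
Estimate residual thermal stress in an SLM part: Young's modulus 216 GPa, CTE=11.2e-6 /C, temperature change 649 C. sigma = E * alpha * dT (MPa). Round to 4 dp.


sigma = 216*1000 * 11.2e-6 * 649 = 1570.0608 MPa


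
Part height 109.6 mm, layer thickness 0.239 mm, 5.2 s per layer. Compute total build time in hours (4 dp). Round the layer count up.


Layers = ceil(109.6/0.239) = 459
t = 459 * 5.2 / 3600 = 0.663 hrs


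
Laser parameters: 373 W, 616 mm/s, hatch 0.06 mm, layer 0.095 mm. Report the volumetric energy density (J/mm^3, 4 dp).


E = 373 / (616*0.06*0.095) = 106.2315 J/mm^3


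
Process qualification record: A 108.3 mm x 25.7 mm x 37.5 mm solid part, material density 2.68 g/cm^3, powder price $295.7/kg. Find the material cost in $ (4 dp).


V = 108.3 * 25.7 * 37.5 = 104374.125 mm^3 = 104.374125 cm^3
Mass = 104.374125 * 2.68 / 1000 = 0.27972266 kg
Cost = 0.27972266 * 295.7 = 82.714 $


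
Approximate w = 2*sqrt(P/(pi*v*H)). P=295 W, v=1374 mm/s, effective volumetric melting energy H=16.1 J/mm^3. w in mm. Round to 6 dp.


w = 2*sqrt(295/(pi*1374*16.1)) = 0.130305 mm


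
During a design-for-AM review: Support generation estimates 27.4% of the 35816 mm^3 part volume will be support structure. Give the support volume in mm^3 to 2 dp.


V_support = 35816 * 0.274 = 9813.58 mm^3


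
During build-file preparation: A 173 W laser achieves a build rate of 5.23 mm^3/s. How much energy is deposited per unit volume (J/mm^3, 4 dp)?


SE = 173 / 5.23 = 33.0784 J/mm^3


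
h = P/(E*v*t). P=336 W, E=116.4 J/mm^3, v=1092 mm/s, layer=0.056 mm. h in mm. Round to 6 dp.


h = 336 / (116.4*1092*0.056) = 0.047204 mm


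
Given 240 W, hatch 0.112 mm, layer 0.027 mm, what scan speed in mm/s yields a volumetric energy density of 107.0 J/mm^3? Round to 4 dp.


v = 240 / (107.0*0.112*0.027) = 741.7297 mm/s


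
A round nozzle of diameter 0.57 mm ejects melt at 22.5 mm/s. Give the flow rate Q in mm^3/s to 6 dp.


A = pi*(0.57/2)^2 = 0.25517586 mm^2
Q = 0.25517586 * 22.5 = 5.741457 mm^3/s


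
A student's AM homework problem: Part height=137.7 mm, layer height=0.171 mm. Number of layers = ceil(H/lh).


Layers = ceil(137.7/0.171) = 806


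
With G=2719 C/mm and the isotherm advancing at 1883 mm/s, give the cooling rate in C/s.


CR = 2719 * 1883 = 5119877 C/s


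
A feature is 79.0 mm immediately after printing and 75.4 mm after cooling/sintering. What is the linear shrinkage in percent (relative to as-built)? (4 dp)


Shrinkage = ((79.0-75.4)/79.0)*100 = 4.557 %


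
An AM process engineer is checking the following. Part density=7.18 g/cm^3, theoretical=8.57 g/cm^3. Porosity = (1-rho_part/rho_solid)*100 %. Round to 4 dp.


Porosity = (1-7.18/8.57)*100 = 16.2194 %


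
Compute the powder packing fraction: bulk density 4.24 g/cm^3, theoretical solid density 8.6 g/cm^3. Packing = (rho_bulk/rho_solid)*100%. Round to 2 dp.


Packing = (4.24/8.6)*100 = 49.3 %


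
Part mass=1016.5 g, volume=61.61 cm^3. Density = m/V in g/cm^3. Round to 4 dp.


rho = 1016.5 / 61.61 = 16.4989 g/cm^3


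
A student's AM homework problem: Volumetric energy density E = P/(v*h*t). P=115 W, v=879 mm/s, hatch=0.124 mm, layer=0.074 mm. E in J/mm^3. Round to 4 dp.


E = 115 / (879*0.124*0.074) = 14.2579 J/mm^3


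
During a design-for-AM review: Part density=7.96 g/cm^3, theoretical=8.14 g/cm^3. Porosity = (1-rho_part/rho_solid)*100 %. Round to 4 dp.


Porosity = (1-7.96/8.14)*100 = 2.2113 %


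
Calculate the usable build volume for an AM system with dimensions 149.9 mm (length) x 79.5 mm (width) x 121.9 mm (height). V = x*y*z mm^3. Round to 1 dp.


V = 149.9 * 79.5 * 121.9 = 1452688.4 mm^3


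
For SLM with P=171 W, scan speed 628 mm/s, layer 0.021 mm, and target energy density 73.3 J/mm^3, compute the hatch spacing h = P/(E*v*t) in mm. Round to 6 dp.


h = 171 / (73.3*628*0.021) = 0.176894 mm


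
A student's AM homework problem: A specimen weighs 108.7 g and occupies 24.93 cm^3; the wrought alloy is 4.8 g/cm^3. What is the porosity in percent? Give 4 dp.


rho_part = 108.7 / 24.93 = 4.36020858 g/cm^3
Porosity = (1 - 4.36020858/4.8)*100 = 9.1623 %


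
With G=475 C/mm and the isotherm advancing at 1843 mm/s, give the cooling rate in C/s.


CR = 475 * 1843 = 875425 C/s


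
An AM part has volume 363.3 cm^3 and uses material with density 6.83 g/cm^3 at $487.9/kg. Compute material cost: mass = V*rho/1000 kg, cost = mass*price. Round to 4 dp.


Mass = 363.3*6.83/1000 = 2.481339 kg
Cost = 2.481339 * 487.9 = 1210.6453 $


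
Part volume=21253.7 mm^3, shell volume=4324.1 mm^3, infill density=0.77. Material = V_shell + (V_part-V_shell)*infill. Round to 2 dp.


V_infill = (21253.7 - 4324.1) * 0.77 = 13035.79
V_total = 4324.1 + 13035.79 = 17359.89 mm^3


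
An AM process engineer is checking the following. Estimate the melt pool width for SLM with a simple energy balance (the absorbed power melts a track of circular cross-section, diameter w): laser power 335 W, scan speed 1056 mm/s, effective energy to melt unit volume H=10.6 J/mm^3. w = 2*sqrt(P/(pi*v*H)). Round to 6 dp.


w = 2*sqrt(335/(pi*1056*10.6)) = 0.195206 mm


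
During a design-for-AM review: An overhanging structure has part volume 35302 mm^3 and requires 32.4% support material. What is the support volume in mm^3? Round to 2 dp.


V_support = 35302 * 0.324 = 11437.85 mm^3


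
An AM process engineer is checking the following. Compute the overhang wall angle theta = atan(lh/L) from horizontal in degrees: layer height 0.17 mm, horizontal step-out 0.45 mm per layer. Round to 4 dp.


angle = atan(0.17/0.45) = 20.6955 degrees


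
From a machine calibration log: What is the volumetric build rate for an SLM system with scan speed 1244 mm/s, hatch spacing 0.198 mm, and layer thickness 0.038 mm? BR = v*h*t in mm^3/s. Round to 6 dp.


Rate = 1244 * 0.198 * 0.038 = 9.359856 mm^3/s


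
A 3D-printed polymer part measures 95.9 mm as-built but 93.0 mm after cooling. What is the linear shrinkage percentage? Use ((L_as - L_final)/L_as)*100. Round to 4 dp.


Shrinkage = ((95.9-93.0)/95.9)*100 = 3.024 %


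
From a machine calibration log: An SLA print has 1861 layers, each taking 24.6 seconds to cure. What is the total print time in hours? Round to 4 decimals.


t = 1861 * 24.6 / 3600 = 12.7168 hrs


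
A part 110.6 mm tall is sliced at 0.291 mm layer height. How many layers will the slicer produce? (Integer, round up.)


Layers = ceil(110.6/0.291) = 381


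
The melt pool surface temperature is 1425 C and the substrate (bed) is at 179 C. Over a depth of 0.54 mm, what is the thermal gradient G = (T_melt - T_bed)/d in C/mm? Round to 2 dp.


G = (1425-179)/0.54 = 2307.41 C/mm


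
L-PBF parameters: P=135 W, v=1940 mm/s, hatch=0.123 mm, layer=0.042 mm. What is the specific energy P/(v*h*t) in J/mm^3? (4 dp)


Build rate = 1940 * 0.123 * 0.042 = 10.02204 mm^3/s
SE = 135 / 10.02204 = 13.4703 J/mm^3


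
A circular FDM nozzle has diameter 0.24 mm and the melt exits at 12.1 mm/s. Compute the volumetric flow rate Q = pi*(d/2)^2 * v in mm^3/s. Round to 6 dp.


A = pi*(0.24/2)^2 = 0.04523893 mm^2
Q = 0.04523893 * 12.1 = 0.547391 mm^3/s


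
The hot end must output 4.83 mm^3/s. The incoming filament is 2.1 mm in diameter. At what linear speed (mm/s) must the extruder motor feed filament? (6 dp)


A = pi*(2.1/2)^2 = 3.463606
v = 4.83 / 3.463606 = 1.3945 mm/s


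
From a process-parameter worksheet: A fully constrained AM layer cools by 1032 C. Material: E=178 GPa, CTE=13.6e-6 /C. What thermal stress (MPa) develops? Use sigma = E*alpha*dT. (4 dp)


sigma = 178*1000 * 13.6e-6 * 1032 = 2498.2656 MPa


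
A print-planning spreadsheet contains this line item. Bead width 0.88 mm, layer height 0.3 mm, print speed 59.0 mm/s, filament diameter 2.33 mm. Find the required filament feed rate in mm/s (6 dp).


Q = 0.88 * 0.3 * 59.0 = 15.576 mm^3/s
A_fil = pi*(2.33/2)^2 = 4.26384809 mm^2
v_feed = 15.576 / 4.26384809 = 3.653038 mm/s


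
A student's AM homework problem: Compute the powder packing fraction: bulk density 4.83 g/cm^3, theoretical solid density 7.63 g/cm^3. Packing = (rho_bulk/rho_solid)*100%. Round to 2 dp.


Packing = (4.83/7.63)*100 = 63.3 %


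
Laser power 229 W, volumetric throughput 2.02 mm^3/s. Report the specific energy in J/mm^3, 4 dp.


SE = 229 / 2.02 = 113.3663 J/mm^3


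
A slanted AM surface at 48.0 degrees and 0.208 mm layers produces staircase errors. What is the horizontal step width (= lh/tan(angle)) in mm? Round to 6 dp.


step = 0.208 / tan(48.0) = 0.187284 mm


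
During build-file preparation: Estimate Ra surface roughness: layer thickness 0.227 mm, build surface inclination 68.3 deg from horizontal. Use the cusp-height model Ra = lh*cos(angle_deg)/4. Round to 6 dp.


Ra = 0.227 * cos(68.3) / 4 = 0.020983 mm


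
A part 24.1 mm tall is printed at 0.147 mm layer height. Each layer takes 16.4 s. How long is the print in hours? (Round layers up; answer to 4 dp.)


Layers = ceil(24.1/0.147) = 164
t = 164 * 16.4 / 3600 = 0.7471 hrs


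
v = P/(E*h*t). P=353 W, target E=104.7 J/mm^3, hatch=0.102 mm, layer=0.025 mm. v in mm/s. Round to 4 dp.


v = 353 / (104.7*0.102*0.025) = 1322.1717 mm/s


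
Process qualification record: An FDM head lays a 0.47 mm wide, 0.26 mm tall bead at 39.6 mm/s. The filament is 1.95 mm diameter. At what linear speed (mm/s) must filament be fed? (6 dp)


Q = 0.47 * 0.26 * 39.6 = 4.83912 mm^3/s
A_fil = pi*(1.95/2)^2 = 2.98647652 mm^2
v_feed = 4.83912 / 2.98647652 = 1.620344 mm/s


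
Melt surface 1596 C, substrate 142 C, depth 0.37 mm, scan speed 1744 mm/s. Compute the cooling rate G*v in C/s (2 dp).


G = (1596-142)/0.37 = 3929.72972973 C/mm
CR = 3929.72972973 * 1744 = 6853448.65 C/s


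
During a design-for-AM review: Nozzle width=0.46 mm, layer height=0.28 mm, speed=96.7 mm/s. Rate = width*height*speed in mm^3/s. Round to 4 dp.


Rate = 0.46 * 0.28 * 96.7 = 12.455 mm^3/s


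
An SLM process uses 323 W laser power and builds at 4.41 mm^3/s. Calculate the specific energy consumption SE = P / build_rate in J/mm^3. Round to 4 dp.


SE = 323 / 4.41 = 73.2426 J/mm^3


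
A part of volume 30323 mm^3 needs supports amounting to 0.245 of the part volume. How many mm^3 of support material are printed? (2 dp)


V_support = 30323 * 0.245 = 7429.14 mm^3


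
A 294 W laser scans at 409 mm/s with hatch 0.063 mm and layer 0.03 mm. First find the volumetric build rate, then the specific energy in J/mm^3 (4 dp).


Build rate = 409 * 0.063 * 0.03 = 0.77301 mm^3/s
SE = 294 / 0.77301 = 380.3314 J/mm^3


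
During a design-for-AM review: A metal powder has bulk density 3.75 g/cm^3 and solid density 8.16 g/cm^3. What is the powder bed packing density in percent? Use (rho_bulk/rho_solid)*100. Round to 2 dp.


Packing = (3.75/8.16)*100 = 45.96 %


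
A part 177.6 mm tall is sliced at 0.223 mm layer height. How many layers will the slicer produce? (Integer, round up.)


Layers = ceil(177.6/0.223) = 797


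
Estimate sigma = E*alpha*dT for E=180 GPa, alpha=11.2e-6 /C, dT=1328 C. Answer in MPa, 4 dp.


sigma = 180*1000 * 11.2e-6 * 1328 = 2677.248 MPa


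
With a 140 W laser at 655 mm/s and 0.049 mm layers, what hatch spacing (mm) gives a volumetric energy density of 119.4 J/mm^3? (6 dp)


h = 140 / (119.4*655*0.049) = 0.036533 mm


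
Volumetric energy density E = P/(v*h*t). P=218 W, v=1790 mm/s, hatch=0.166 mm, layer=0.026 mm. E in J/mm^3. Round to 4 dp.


E = 218 / (1790*0.166*0.026) = 28.2177 J/mm^3


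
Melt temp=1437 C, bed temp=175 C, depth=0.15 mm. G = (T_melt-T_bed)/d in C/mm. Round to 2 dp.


G = (1437-175)/0.15 = 8413.33 C/mm


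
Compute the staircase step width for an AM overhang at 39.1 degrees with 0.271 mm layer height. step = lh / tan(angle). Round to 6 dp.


step = 0.271 / tan(39.1) = 0.333465 mm


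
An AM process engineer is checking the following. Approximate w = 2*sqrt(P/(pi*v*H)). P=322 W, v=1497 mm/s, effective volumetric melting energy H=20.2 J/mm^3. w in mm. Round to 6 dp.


w = 2*sqrt(322/(pi*1497*20.2)) = 0.116438 mm


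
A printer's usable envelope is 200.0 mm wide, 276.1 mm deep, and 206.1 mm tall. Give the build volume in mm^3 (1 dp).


V = 200.0 * 276.1 * 206.1 = 11380842.0 mm^3


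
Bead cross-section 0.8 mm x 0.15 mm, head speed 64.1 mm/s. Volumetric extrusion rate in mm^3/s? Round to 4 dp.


Rate = 0.8 * 0.15 * 64.1 = 7.692 mm^3/s


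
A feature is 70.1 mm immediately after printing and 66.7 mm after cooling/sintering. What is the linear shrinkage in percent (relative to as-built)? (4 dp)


Shrinkage = ((70.1-66.7)/70.1)*100 = 4.8502 %


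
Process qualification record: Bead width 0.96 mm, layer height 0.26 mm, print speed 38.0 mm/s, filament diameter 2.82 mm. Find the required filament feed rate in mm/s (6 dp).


Q = 0.96 * 0.26 * 38.0 = 9.4848 mm^3/s
A_fil = pi*(2.82/2)^2 = 6.24580035 mm^2
v_feed = 9.4848 / 6.24580035 = 1.518588 mm/s


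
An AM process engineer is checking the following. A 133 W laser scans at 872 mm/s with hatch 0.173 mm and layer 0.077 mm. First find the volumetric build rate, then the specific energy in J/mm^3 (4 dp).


Build rate = 872 * 0.173 * 0.077 = 11.615912 mm^3/s
SE = 133 / 11.615912 = 11.4498 J/mm^3
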